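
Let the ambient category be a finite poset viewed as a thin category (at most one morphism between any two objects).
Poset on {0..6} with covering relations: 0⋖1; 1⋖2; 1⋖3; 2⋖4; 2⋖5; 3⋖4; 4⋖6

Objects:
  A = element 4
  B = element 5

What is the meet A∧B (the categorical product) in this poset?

{x : x⊑A ∧ x⊑B} = {0,1,2}  (A=4, B=5)
  0 ⊑ 2
  1 ⊑ 2
  2 ⊑ 2
glb = 2

Answer: A∧B = 2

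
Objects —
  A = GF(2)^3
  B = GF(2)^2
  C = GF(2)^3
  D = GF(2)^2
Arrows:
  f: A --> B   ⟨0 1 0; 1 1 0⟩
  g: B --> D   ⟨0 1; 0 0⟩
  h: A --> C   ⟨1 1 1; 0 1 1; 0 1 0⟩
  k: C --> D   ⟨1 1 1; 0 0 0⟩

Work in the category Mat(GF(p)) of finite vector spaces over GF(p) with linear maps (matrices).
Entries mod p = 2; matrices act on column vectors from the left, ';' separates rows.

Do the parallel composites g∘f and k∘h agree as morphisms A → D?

1) trace f;g:
  e0=⟨1,0,0⟩ f-->⟨0,1⟩ g-->⟨1,0⟩
  e1=⟨0,1,0⟩ f-->⟨1,1⟩ g-->⟨1,0⟩
  e2=⟨0,0,1⟩ f-->⟨0,0⟩ g-->⟨0,0⟩
  composite₁ = ⟨1 1 0; 0 0 0⟩
2) trace h;k:
  e0=⟨1,0,0⟩ h-->⟨1,0,0⟩ k-->⟨1,0⟩
  e1=⟨0,1,0⟩ h-->⟨1,1,1⟩ k-->⟨1,0⟩
  e2=⟨0,0,1⟩ h-->⟨1,1,0⟩ k-->⟨0,0⟩
  composite₂ = ⟨1 1 0; 0 0 0⟩
Equal? equal; square commutes

Answer: COMMUTES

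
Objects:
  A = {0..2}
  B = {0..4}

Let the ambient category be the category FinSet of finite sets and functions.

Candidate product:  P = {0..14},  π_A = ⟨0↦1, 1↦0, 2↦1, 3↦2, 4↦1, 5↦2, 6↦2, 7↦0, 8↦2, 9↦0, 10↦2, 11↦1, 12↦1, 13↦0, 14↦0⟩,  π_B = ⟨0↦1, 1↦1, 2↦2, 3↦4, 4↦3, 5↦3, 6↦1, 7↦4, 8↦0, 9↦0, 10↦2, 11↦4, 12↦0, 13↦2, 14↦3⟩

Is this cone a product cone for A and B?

Answer: VALID PRODUCT

Derivation:
|A|·|B| = 3·5 = 15;  |P| = 15
Check the pairing map k ↦ (π_A(k), π_B(k)):
  0 ↦ (1,1)
  1 ↦ (0,1)
  2 ↦ (1,2)
  3 ↦ (2,4)
  4 ↦ (1,3)
  5 ↦ (2,3)
  6 ↦ (2,1)
  7 ↦ (0,4)
  8 ↦ (2,0)
  9 ↦ (0,0)
  10 ↦ (2,2)
  11 ↦ (1,4)
  12 ↦ (1,0)
  13 ↦ (0,2)
  14 ↦ (0,3)
distinct pairs in image: 15 / 15 needed
  → bijection onto A×B; projections well-typed.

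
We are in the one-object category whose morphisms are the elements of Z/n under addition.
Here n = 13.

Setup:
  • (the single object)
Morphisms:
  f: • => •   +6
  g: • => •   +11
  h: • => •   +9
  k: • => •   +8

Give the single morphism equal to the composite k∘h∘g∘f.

  0 +6≡6 +11≡4 +9≡0 +8≡8  (mod 13)
⟦path⟧: +8

Answer: +8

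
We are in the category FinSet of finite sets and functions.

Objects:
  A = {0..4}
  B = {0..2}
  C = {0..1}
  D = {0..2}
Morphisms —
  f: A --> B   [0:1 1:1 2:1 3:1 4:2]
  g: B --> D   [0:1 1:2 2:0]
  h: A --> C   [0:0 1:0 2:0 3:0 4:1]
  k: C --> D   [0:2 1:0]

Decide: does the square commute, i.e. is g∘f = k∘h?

Path 1 = f;g:
  0 f-->1 g-->2
  1 f-->1 g-->2
  2 f-->1 g-->2
  3 f-->1 g-->2
  4 f-->2 g-->0
  composite₁ = [0:2 1:2 2:2 3:2 4:0]
Path 2 = h;k:
  0 h-->0 k-->2
  1 h-->0 k-->2
  2 h-->0 k-->2
  3 h-->0 k-->2
  4 h-->1 k-->0
  composite₂ = [0:2 1:2 2:2 3:2 4:0]
Equal? YES — commutes

Answer: COMMUTES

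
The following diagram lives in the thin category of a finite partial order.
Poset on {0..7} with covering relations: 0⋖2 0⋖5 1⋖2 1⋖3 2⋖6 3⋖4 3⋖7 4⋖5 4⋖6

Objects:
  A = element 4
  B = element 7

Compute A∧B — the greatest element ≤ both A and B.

Common predecessors of 4,7: {1,3}
  1 ≤ 3
  3 ≤ 3
glb = 3

Answer: A∧B = 3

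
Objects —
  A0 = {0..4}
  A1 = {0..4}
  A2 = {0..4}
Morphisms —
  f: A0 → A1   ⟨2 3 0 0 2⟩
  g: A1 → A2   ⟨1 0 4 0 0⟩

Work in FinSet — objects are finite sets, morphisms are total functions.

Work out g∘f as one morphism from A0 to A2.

  0 f→2 g→4
  1 f→3 g→0
  2 f→0 g→1
  3 f→0 g→1
  4 f→2 g→4
composite: ⟨4 0 1 1 4⟩

Answer: ⟨4 0 1 1 4⟩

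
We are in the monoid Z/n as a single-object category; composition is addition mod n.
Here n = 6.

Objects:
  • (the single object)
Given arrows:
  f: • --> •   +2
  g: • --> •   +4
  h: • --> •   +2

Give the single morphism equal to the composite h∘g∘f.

  0 +2≡2 +4≡0 +2≡2  (mod 6)
composite: +2

Answer: +2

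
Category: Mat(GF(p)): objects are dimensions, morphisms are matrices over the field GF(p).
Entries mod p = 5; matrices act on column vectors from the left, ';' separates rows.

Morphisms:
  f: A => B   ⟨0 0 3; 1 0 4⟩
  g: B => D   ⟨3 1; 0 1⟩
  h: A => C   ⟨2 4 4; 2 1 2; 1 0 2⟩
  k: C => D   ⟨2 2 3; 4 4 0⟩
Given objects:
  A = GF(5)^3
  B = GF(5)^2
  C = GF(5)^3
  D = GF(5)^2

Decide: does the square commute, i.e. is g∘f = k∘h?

Answer: COMMUTES

Trace:
Path 1 = f;g:
  e0=⟨1,0,0⟩ f=>⟨0,1⟩ g=>⟨1,1⟩
  e1=⟨0,1,0⟩ f=>⟨0,0⟩ g=>⟨0,0⟩
  e2=⟨0,0,1⟩ f=>⟨3,4⟩ g=>⟨3,4⟩
  ⟦path⟧₁ = ⟨1 0 3; 1 0 4⟩
Path 2 = h;k:
  e0=⟨1,0,0⟩ h=>⟨2,2,1⟩ k=>⟨1,1⟩
  e1=⟨0,1,0⟩ h=>⟨4,1,0⟩ k=>⟨0,0⟩
  e2=⟨0,0,1⟩ h=>⟨4,2,2⟩ k=>⟨3,4⟩
  ⟦path⟧₂ = ⟨1 0 3; 1 0 4⟩
Equal? YES — commutes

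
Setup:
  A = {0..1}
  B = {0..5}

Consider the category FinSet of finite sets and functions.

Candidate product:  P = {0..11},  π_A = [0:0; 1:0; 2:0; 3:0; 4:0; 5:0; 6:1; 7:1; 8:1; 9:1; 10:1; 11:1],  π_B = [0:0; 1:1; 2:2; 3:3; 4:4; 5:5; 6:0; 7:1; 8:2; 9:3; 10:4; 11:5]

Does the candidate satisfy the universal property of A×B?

|A|·|B| = 2·6 = 12;  |P| = 12
Check the pairing map k ↦ (π_A(k), π_B(k)):
  0 : (0,0)
  1 : (0,1)
  2 : (0,2)
  3 : (0,3)
  4 : (0,4)
  5 : (0,5)
  6 : (1,0)
  7 : (1,1)
  8 : (1,2)
  9 : (1,3)
  10 : (1,4)
  11 : (1,5)
distinct pairs in image: 12 / 12 needed
  → bijection onto A×B; projections well-typed.

Answer: VALID PRODUCT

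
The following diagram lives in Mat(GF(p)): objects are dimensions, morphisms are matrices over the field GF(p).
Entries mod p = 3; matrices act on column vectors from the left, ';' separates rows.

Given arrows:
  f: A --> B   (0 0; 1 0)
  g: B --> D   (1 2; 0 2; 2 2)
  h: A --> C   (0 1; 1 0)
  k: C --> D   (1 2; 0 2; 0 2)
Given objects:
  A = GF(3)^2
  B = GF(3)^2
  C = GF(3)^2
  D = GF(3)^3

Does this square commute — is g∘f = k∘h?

Path 1 = f;g:
  e0=[1,0] f-->[0,1] g-->[2,2,2]
  e1=[0,1] f-->[0,0] g-->[0,0,0]
  ⟦path⟧₁ = (2 0; 2 0; 2 0)
Path 2 = h;k:
  e0=[1,0] h-->[0,1] k-->[2,2,2]
  e1=[0,1] h-->[1,0] k-->[1,0,0]
  ⟦path⟧₂ = (2 1; 2 0; 2 0)
Equal? distinct morphisms ✗

Answer: DOES NOT COMMUTE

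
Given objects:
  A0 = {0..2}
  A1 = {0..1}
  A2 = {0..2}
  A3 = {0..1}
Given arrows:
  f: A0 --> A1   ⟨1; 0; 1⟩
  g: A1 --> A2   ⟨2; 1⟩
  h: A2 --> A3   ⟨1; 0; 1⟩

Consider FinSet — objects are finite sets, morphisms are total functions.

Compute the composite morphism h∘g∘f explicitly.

  0 f-->1 g-->1 h-->0
  1 f-->0 g-->2 h-->1
  2 f-->1 g-->1 h-->0
⟦path⟧: ⟨0; 1; 0⟩

Answer: ⟨0; 1; 0⟩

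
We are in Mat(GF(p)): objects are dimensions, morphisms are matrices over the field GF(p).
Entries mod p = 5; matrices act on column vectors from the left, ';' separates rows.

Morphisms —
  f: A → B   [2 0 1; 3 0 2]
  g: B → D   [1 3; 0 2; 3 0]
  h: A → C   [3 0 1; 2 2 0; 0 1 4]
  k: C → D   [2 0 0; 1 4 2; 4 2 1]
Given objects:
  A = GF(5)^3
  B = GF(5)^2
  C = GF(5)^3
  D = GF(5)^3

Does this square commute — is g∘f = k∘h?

1) trace f;g:
  e0=⟨1,0,0⟩ f→⟨2,3⟩ g→⟨1,1,1⟩
  e1=⟨0,1,0⟩ f→⟨0,0⟩ g→⟨0,0,0⟩
  e2=⟨0,0,1⟩ f→⟨1,2⟩ g→⟨2,4,3⟩
  ⟦path⟧₁ = [1 0 2; 1 0 4; 1 0 3]
2) trace h;k:
  e0=⟨1,0,0⟩ h→⟨3,2,0⟩ k→⟨1,1,1⟩
  e1=⟨0,1,0⟩ h→⟨0,2,1⟩ k→⟨0,0,0⟩
  e2=⟨0,0,1⟩ h→⟨1,0,4⟩ k→⟨2,4,3⟩
  ⟦path⟧₂ = [1 0 2; 1 0 4; 1 0 3]
Equal? equal; square commutes

Answer: COMMUTES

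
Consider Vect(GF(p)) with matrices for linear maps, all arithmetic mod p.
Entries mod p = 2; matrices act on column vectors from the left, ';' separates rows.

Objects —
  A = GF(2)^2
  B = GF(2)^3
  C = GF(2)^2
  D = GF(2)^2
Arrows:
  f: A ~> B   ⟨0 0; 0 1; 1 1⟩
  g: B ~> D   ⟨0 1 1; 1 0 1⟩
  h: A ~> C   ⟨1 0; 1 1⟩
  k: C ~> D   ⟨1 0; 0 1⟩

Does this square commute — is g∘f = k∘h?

1) trace f;g:
  e0=⟨1,0⟩ f~>⟨0,0,1⟩ g~>⟨1,1⟩
  e1=⟨0,1⟩ f~>⟨0,1,1⟩ g~>⟨0,1⟩
  result₁ = ⟨1 0; 1 1⟩
2) trace h;k:
  e0=⟨1,0⟩ h~>⟨1,1⟩ k~>⟨1,1⟩
  e1=⟨0,1⟩ h~>⟨0,1⟩ k~>⟨0,1⟩
  result₂ = ⟨1 0; 1 1⟩
Equal? YES — commutes

Answer: COMMUTES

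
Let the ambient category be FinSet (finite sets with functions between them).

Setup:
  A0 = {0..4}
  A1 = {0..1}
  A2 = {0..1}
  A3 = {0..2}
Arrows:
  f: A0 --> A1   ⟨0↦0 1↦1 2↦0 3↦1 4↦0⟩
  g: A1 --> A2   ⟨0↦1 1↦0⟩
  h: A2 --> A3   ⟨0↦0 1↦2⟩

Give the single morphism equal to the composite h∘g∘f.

Answer: ⟨0↦2 1↦0 2↦2 3↦0 4↦2⟩

Trace:
  0 f-->0 g-->1 h-->2
  1 f-->1 g-->0 h-->0
  2 f-->0 g-->1 h-->2
  3 f-->1 g-->0 h-->0
  4 f-->0 g-->1 h-->2
result: ⟨0↦2 1↦0 2↦2 3↦0 4↦2⟩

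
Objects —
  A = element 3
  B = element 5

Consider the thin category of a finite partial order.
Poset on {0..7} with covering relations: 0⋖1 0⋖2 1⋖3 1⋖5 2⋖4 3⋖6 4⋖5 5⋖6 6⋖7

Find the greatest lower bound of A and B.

Answer: A∧B = 1

Trace:
Common predecessors of 3,5: {0,1}
  0 ⊑ 1
  1 ⊑ 1
glb = 1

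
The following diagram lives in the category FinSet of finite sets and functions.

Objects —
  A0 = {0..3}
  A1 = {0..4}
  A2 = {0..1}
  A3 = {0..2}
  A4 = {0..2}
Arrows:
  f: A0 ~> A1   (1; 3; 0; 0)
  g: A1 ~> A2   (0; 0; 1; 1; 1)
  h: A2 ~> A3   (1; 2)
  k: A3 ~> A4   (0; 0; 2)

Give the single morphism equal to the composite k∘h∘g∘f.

  0 f~>1 g~>0 h~>1 k~>0
  1 f~>3 g~>1 h~>2 k~>2
  2 f~>0 g~>0 h~>1 k~>0
  3 f~>0 g~>0 h~>1 k~>0
composite: (0; 2; 0; 0)

Answer: (0; 2; 0; 0)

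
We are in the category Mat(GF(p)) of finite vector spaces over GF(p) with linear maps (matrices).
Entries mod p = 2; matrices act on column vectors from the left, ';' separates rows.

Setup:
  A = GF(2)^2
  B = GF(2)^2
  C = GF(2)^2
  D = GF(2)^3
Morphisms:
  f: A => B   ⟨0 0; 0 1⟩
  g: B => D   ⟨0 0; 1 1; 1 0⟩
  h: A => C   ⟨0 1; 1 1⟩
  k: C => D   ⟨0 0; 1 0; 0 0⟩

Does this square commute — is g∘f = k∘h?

Answer: COMMUTES

Derivation:
Path 1 = f;g:
  e0=(1,0) f=>(0,0) g=>(0,0,0)
  e1=(0,1) f=>(0,1) g=>(0,1,0)
  composite₁ = ⟨0 0; 0 1; 0 0⟩
Path 2 = h;k:
  e0=(1,0) h=>(0,1) k=>(0,0,0)
  e1=(0,1) h=>(1,1) k=>(0,1,0)
  composite₂ = ⟨0 0; 0 1; 0 0⟩
Equal? YES — commutes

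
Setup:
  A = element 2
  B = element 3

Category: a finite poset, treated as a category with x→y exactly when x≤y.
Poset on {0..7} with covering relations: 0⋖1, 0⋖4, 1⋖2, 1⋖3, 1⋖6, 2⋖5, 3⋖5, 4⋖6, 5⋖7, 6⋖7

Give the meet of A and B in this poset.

Answer: A∧B = 1

Trace:
Lower bounds of A=2 and B=3: {0,1}
  0 ≤ 1
  1 ≤ 1
glb = 1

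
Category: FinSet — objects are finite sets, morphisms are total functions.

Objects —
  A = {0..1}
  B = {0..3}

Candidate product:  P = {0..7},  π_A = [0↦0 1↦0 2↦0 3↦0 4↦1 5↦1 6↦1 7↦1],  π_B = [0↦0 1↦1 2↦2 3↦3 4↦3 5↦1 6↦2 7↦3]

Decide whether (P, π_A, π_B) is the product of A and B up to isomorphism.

Answer: NOT A VALID PRODUCT — duplicate pair at indices 7,4

Derivation:
|A|·|B| = 2·4 = 8;  |P| = 8
Check the pairing map k ↦ (π_A(k), π_B(k)):
  0 ↦ (0,0)
  1 ↦ (0,1)
  2 ↦ (0,2)
  3 ↦ (0,3)
  4 ↦ (1,3)
  5 ↦ (1,1)
  6 ↦ (1,2)
  7 ↦ (1,3)  ✗ repeats pair of k=4
distinct pairs in image: 7 / 8 needed
  → (1,3) hit at k=4 and k=7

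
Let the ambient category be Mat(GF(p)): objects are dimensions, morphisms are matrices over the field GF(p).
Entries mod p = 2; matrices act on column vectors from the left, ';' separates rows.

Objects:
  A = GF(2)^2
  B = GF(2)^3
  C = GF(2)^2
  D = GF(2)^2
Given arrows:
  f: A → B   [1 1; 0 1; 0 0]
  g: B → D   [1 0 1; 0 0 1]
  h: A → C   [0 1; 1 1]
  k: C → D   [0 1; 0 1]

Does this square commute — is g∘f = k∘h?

Answer: DOES NOT COMMUTE

Trace:
Along f;g (path 1):
  e0=(1,0) f→(1,0,0) g→(1,0)
  e1=(0,1) f→(1,1,0) g→(1,0)
  composite₁ = [1 1; 0 0]
Along h;k (path 2):
  e0=(1,0) h→(0,1) k→(1,1)
  e1=(0,1) h→(1,1) k→(1,1)
  composite₂ = [1 1; 1 1]
Equal? distinct morphisms ✗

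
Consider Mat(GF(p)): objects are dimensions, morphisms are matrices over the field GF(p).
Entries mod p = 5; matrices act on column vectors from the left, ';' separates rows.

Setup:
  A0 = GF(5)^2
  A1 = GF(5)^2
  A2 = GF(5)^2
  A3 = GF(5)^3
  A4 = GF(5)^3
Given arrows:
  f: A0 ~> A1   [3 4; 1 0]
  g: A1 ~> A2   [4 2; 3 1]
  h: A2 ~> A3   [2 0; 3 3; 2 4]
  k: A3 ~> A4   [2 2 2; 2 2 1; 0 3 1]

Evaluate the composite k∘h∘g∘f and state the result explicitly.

  e0=⟨1,0⟩ f~>⟨3,1⟩ g~>⟨4,0⟩ h~>⟨3,2,3⟩ k~>⟨1,3,4⟩
  e1=⟨0,1⟩ f~>⟨4,0⟩ g~>⟨1,2⟩ h~>⟨2,4,0⟩ k~>⟨2,2,2⟩
result: [1 2; 3 2; 4 2]

Answer: [1 2; 3 2; 4 2]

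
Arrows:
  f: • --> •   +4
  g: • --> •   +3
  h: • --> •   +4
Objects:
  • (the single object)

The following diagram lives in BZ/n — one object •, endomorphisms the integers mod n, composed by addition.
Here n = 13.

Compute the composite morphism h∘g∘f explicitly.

Answer: +11

Derivation:
  0 +4≡4 +3≡7 +4≡11  (mod 13)
⟦path⟧: +11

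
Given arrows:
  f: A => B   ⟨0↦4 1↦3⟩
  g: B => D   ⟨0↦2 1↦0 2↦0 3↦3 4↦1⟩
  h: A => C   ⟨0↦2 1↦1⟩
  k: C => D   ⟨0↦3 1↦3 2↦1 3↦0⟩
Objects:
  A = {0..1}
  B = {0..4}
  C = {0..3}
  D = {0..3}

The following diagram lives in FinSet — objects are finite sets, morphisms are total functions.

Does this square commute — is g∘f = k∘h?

Path 1 = f;g:
  0 f=>4 g=>1
  1 f=>3 g=>3
  ⟦path⟧₁ = ⟨0↦1 1↦3⟩
Path 2 = h;k:
  0 h=>2 k=>1
  1 h=>1 k=>3
  ⟦path⟧₂ = ⟨0↦1 1↦3⟩
Equal? YES — commutes

Answer: COMMUTES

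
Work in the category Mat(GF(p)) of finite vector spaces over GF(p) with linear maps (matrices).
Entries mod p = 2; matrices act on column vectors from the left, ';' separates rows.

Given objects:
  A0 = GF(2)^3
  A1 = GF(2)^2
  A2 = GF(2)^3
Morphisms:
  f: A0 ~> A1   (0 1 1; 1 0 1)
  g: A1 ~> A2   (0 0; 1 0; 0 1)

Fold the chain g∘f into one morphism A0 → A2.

Answer: (0 0 0; 0 1 1; 1 0 1)

Derivation:
  e0=(1,0,0) f~>(0,1) g~>(0,0,1)
  e1=(0,1,0) f~>(1,0) g~>(0,1,0)
  e2=(0,0,1) f~>(1,1) g~>(0,1,1)
result: (0 0 0; 0 1 1; 1 0 1)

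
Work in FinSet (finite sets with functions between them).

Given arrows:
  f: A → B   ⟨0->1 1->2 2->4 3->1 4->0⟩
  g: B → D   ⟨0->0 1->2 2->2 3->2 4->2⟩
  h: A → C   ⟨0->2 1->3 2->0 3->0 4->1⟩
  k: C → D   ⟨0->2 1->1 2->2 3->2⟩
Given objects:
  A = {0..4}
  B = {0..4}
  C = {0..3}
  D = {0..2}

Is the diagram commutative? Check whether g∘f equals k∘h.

Path 1 = f;g:
  0 f→1 g→2
  1 f→2 g→2
  2 f→4 g→2
  3 f→1 g→2
  4 f→0 g→0
  result₁ = ⟨0->2 1->2 2->2 3->2 4->0⟩
Path 2 = h;k:
  0 h→2 k→2
  1 h→3 k→2
  2 h→0 k→2
  3 h→0 k→2
  4 h→1 k→1
  result₂ = ⟨0->2 1->2 2->2 3->2 4->1⟩
Equal? NO — does not commute

Answer: DOES NOT COMMUTE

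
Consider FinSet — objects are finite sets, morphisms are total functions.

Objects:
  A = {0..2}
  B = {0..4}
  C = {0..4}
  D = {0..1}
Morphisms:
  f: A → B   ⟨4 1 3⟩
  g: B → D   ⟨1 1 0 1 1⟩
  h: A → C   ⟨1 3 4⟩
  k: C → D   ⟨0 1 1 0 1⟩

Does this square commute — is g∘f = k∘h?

Path 1 = f;g:
  0 f→4 g→1
  1 f→1 g→1
  2 f→3 g→1
  result₁ = ⟨1 1 1⟩
Path 2 = h;k:
  0 h→1 k→1
  1 h→3 k→0
  2 h→4 k→1
  result₂ = ⟨1 0 1⟩
Equal? NO — does not commute

Answer: DOES NOT COMMUTE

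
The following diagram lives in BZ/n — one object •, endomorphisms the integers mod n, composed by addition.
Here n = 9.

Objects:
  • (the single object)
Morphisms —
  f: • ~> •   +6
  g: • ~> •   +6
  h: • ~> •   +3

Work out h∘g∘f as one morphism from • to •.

  0 +6≡6 +6≡3 +3≡6  (mod 9)
composite: +6

Answer: +6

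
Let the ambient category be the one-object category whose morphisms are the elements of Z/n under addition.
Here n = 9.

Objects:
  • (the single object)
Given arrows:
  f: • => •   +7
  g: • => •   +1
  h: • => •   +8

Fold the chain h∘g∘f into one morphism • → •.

  0 +7≡7 +1≡8 +8≡7  (mod 9)
composite: +7

Answer: +7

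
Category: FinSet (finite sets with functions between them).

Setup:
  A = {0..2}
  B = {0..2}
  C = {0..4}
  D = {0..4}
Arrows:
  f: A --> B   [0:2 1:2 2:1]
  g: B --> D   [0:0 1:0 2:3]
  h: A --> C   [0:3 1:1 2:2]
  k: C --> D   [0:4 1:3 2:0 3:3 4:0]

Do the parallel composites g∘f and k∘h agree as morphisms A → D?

1) trace f;g:
  0 f-->2 g-->3
  1 f-->2 g-->3
  2 f-->1 g-->0
  composite₁ = [0:3 1:3 2:0]
2) trace h;k:
  0 h-->3 k-->3
  1 h-->1 k-->3
  2 h-->2 k-->0
  composite₂ = [0:3 1:3 2:0]
Equal? equal; square commutes

Answer: COMMUTES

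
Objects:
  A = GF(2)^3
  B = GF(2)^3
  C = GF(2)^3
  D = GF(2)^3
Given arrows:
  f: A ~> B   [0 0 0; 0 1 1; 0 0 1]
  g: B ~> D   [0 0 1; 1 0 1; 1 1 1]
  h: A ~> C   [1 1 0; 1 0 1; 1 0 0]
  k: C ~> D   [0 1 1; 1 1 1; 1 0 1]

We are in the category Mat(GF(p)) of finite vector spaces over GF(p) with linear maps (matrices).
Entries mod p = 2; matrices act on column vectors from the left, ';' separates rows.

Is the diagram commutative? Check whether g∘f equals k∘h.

Answer: DOES NOT COMMUTE

Trace:
Along f;g (path 1):
  e0=(1,0,0) f~>(0,0,0) g~>(0,0,0)
  e1=(0,1,0) f~>(0,1,0) g~>(0,0,1)
  e2=(0,0,1) f~>(0,1,1) g~>(1,1,0)
  result₁ = [0 0 1; 0 0 1; 0 1 0]
Along h;k (path 2):
  e0=(1,0,0) h~>(1,1,1) k~>(0,1,0)
  e1=(0,1,0) h~>(1,0,0) k~>(0,1,1)
  e2=(0,0,1) h~>(0,1,0) k~>(1,1,0)
  result₂ = [0 0 1; 1 1 1; 0 1 0]
Equal? distinct morphisms ✗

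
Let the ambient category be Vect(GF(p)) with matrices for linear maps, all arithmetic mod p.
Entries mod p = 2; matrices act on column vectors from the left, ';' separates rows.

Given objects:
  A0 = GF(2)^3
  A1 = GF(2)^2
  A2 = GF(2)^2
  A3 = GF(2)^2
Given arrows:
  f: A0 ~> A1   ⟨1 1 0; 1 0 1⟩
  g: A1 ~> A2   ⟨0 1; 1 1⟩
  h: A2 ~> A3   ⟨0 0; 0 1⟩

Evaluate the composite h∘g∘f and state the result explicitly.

  e0=⟨1,0,0⟩ f~>⟨1,1⟩ g~>⟨1,0⟩ h~>⟨0,0⟩
  e1=⟨0,1,0⟩ f~>⟨1,0⟩ g~>⟨0,1⟩ h~>⟨0,1⟩
  e2=⟨0,0,1⟩ f~>⟨0,1⟩ g~>⟨1,1⟩ h~>⟨0,1⟩
result: ⟨0 0 0; 0 1 1⟩

Answer: ⟨0 0 0; 0 1 1⟩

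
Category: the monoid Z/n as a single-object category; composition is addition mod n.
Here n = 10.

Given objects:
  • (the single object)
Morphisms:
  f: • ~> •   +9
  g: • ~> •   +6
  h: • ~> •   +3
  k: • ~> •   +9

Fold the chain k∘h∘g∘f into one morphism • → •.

  0 +9≡9 +6≡5 +3≡8 +9≡7  (mod 10)
result: +7

Answer: +7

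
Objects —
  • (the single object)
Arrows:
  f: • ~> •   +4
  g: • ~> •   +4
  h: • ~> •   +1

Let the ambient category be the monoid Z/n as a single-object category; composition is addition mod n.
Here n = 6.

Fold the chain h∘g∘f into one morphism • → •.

  0 +4≡4 +4≡2 +1≡3  (mod 6)
composite: +3

Answer: +3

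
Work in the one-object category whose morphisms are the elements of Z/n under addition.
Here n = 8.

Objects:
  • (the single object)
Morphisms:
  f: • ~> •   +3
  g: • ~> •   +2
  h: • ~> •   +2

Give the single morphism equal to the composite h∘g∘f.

Answer: +7

Trace:
  0 +3≡3 +2≡5 +2≡7  (mod 8)
result: +7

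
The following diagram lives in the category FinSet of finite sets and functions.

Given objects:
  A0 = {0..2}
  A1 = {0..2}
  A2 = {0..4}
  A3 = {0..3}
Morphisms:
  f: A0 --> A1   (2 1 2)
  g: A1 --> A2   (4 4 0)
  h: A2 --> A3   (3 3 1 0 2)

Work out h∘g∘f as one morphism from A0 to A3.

Answer: (3 2 3)

Work:
  0 f-->2 g-->0 h-->3
  1 f-->1 g-->4 h-->2
  2 f-->2 g-->0 h-->3
result: (3 2 3)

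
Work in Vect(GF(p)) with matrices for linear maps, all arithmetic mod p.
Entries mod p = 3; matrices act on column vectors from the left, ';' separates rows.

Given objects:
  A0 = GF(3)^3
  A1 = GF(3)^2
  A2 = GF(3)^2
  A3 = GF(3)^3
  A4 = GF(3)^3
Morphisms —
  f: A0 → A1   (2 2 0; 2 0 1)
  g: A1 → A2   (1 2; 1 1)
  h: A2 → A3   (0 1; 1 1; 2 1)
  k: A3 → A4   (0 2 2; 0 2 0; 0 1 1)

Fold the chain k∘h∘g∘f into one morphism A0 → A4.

Answer: (1 2 1; 2 2 0; 2 1 2)

Derivation:
  e0=⟨1,0,0⟩ f→⟨2,2⟩ g→⟨0,1⟩ h→⟨1,1,1⟩ k→⟨1,2,2⟩
  e1=⟨0,1,0⟩ f→⟨2,0⟩ g→⟨2,2⟩ h→⟨2,1,0⟩ k→⟨2,2,1⟩
  e2=⟨0,0,1⟩ f→⟨0,1⟩ g→⟨2,1⟩ h→⟨1,0,2⟩ k→⟨1,0,2⟩
composite: (1 2 1; 2 2 0; 2 1 2)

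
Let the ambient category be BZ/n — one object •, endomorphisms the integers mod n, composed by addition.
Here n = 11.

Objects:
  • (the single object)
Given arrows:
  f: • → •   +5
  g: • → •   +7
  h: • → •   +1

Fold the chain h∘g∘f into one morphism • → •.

  0 +5≡5 +7≡1 +1≡2  (mod 11)
⟦path⟧: +2

Answer: +2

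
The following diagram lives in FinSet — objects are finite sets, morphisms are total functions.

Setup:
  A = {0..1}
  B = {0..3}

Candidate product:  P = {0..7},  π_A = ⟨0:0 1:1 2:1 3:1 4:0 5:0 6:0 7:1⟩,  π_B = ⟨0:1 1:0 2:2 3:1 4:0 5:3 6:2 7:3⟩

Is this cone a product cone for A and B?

|A|·|B| = 2·4 = 8;  |P| = 8
Check the pairing map k ↦ (π_A(k), π_B(k)):
  0 : (0,1)
  1 : (1,0)
  2 : (1,2)
  3 : (1,1)
  4 : (0,0)
  5 : (0,3)
  6 : (0,2)
  7 : (1,3)
distinct pairs in image: 8 / 8 needed
  → bijection onto A×B; projections well-typed.

Answer: VALID PRODUCT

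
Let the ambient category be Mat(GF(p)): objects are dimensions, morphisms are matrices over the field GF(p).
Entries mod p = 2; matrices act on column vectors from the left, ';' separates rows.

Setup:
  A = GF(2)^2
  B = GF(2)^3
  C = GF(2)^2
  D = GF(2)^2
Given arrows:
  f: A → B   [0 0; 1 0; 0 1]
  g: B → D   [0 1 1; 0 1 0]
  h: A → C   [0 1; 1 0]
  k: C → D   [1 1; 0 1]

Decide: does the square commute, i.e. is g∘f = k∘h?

1) trace f;g:
  e0=⟨1,0⟩ f→⟨0,1,0⟩ g→⟨1,1⟩
  e1=⟨0,1⟩ f→⟨0,0,1⟩ g→⟨1,0⟩
  result₁ = [1 1; 1 0]
2) trace h;k:
  e0=⟨1,0⟩ h→⟨0,1⟩ k→⟨1,1⟩
  e1=⟨0,1⟩ h→⟨1,0⟩ k→⟨1,0⟩
  result₂ = [1 1; 1 0]
Equal? same morphism ✓

Answer: COMMUTES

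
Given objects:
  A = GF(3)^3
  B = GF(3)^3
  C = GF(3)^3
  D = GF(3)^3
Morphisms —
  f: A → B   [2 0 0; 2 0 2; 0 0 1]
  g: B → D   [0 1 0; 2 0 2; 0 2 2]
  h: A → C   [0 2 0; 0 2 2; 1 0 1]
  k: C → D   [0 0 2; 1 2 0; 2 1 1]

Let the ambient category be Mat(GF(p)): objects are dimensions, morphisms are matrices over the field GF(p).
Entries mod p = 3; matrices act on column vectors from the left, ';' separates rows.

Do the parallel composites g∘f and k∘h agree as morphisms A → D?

Answer: DOES NOT COMMUTE

Work:
1) trace f;g:
  e0=[1,0,0] f→[2,2,0] g→[2,1,1]
  e1=[0,1,0] f→[0,0,0] g→[0,0,0]
  e2=[0,0,1] f→[0,2,1] g→[2,2,0]
  composite₁ = [2 0 2; 1 0 2; 1 0 0]
2) trace h;k:
  e0=[1,0,0] h→[0,0,1] k→[2,0,1]
  e1=[0,1,0] h→[2,2,0] k→[0,0,0]
  e2=[0,0,1] h→[0,2,1] k→[2,1,0]
  composite₂ = [2 0 2; 0 0 1; 1 0 0]
Equal? NO — does not commute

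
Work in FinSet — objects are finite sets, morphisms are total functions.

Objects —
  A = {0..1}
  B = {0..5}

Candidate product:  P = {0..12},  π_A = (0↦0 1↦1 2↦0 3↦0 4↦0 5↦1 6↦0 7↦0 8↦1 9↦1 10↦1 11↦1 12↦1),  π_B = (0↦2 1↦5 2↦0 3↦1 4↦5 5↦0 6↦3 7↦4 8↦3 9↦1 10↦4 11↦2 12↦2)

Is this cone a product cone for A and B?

|A|·|B| = 2·6 = 12;  |P| = 13
  → cardinalities differ; no bijection possible.

Answer: NOT A VALID PRODUCT — |P|=13 ≠ |A|·|B|=12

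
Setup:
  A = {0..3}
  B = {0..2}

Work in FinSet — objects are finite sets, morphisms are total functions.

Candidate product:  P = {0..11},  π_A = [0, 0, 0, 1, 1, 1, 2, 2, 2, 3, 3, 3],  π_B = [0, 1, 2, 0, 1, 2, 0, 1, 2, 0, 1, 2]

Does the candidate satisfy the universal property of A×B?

Answer: VALID PRODUCT

Work:
|A|·|B| = 4·3 = 12;  |P| = 12
Check the pairing map k ↦ (π_A(k), π_B(k)):
  0 -> (0,0)
  1 -> (0,1)
  2 -> (0,2)
  3 -> (1,0)
  4 -> (1,1)
  5 -> (1,2)
  6 -> (2,0)
  7 -> (2,1)
  8 -> (2,2)
  9 -> (3,0)
  10 -> (3,1)
  11 -> (3,2)
distinct pairs in image: 12 / 12 needed
  → bijection onto A×B; projections well-typed.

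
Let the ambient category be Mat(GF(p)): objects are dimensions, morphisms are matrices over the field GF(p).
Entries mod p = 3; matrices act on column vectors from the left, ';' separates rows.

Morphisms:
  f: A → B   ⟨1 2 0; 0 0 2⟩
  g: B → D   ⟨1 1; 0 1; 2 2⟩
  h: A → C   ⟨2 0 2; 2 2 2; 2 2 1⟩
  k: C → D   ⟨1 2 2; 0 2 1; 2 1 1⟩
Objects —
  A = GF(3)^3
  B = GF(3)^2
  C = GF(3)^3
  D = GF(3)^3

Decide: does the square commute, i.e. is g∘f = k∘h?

Answer: COMMUTES

Trace:
Path 1 = f;g:
  e0=[1,0,0] f→[1,0] g→[1,0,2]
  e1=[0,1,0] f→[2,0] g→[2,0,1]
  e2=[0,0,1] f→[0,2] g→[2,2,1]
  composite₁ = ⟨1 2 2; 0 0 2; 2 1 1⟩
Path 2 = h;k:
  e0=[1,0,0] h→[2,2,2] k→[1,0,2]
  e1=[0,1,0] h→[0,2,2] k→[2,0,1]
  e2=[0,0,1] h→[2,2,1] k→[2,2,1]
  composite₂ = ⟨1 2 2; 0 0 2; 2 1 1⟩
Equal? same morphism ✓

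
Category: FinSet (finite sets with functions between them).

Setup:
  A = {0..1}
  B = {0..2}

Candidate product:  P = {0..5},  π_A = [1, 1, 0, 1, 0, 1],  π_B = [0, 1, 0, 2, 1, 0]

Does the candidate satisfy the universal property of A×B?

|A|·|B| = 2·3 = 6;  |P| = 6
Check the pairing map k ↦ (π_A(k), π_B(k)):
  0 -> (1,0)
  1 -> (1,1)
  2 -> (0,0)
  3 -> (1,2)
  4 -> (0,1)
  5 -> (1,0)  ✗ repeats pair of k=0
distinct pairs in image: 5 / 6 needed
  → (1,0) hit at k=0 and k=5

Answer: NOT A VALID PRODUCT — duplicate pair at indices 5,0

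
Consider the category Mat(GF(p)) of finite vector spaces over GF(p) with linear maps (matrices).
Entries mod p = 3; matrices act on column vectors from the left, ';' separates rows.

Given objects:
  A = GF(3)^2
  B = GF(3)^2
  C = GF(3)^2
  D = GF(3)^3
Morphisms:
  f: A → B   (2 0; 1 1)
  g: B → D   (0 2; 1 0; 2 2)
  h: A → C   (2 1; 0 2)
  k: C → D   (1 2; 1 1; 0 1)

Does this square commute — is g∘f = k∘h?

Answer: COMMUTES

Work:
1) trace f;g:
  e0=(1,0) f→(2,1) g→(2,2,0)
  e1=(0,1) f→(0,1) g→(2,0,2)
  result₁ = (2 2; 2 0; 0 2)
2) trace h;k:
  e0=(1,0) h→(2,0) k→(2,2,0)
  e1=(0,1) h→(1,2) k→(2,0,2)
  result₂ = (2 2; 2 0; 0 2)
Equal? equal; square commutes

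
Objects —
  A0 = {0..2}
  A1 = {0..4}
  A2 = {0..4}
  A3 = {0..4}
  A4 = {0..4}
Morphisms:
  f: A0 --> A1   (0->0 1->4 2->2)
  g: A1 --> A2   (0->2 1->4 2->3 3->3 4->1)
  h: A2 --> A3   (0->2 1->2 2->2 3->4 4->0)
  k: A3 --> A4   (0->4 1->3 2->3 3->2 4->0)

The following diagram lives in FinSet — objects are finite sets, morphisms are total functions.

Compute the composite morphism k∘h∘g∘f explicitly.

  0 f-->0 g-->2 h-->2 k-->3
  1 f-->4 g-->1 h-->2 k-->3
  2 f-->2 g-->3 h-->4 k-->0
result: (0->3 1->3 2->0)

Answer: (0->3 1->3 2->0)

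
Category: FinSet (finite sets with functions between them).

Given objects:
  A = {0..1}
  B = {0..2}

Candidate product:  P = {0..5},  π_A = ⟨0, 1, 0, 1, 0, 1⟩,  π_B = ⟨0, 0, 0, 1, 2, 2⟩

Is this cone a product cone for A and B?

|A|·|B| = 2·3 = 6;  |P| = 6
Check the pairing map k ↦ (π_A(k), π_B(k)):
  0 -> (0,0)
  1 -> (1,0)
  2 -> (0,0)  ✗ repeats pair of k=0
  3 -> (1,1)
  4 -> (0,2)
  5 -> (1,2)
distinct pairs in image: 5 / 6 needed
  → (0,0) hit at k=0 and k=2

Answer: NOT A VALID PRODUCT — duplicate pair at indices 0,2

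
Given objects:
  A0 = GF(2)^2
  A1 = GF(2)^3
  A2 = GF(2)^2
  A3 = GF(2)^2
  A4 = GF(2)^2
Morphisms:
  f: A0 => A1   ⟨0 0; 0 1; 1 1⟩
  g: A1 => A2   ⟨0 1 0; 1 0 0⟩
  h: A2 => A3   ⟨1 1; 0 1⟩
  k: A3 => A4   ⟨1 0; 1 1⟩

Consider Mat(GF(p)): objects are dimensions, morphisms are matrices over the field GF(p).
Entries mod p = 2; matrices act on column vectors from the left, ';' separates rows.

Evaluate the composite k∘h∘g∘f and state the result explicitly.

Answer: ⟨0 1; 0 1⟩

Work:
  e0=[1,0] f=>[0,0,1] g=>[0,0] h=>[0,0] k=>[0,0]
  e1=[0,1] f=>[0,1,1] g=>[1,0] h=>[1,0] k=>[1,1]
result: ⟨0 1; 0 1⟩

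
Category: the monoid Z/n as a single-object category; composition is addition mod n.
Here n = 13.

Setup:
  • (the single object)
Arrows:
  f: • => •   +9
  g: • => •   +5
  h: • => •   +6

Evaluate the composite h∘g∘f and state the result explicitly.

  0 +9≡9 +5≡1 +6≡7  (mod 13)
result: +7

Answer: +7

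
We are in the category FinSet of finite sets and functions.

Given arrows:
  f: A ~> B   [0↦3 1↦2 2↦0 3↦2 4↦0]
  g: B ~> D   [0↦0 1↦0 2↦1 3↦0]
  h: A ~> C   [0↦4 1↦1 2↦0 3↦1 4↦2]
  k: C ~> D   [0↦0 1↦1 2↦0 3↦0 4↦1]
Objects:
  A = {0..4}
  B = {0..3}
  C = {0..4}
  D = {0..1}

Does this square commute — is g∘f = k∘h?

Along f;g (path 1):
  0 f~>3 g~>0
  1 f~>2 g~>1
  2 f~>0 g~>0
  3 f~>2 g~>1
  4 f~>0 g~>0
  composite₁ = [0↦0 1↦1 2↦0 3↦1 4↦0]
Along h;k (path 2):
  0 h~>4 k~>1
  1 h~>1 k~>1
  2 h~>0 k~>0
  3 h~>1 k~>1
  4 h~>2 k~>0
  composite₂ = [0↦1 1↦1 2↦0 3↦1 4↦0]
Equal? differ; not commutative

Answer: DOES NOT COMMUTE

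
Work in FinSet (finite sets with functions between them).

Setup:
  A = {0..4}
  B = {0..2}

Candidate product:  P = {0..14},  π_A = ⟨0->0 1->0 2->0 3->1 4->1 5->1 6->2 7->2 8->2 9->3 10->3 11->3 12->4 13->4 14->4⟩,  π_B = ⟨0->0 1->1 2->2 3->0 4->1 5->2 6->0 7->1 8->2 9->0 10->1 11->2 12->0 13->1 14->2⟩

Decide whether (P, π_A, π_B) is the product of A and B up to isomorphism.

Answer: VALID PRODUCT

Trace:
|A|·|B| = 5·3 = 15;  |P| = 15
Check the pairing map k ↦ (π_A(k), π_B(k)):
  0 -> (0,0)
  1 -> (0,1)
  2 -> (0,2)
  3 -> (1,0)
  4 -> (1,1)
  5 -> (1,2)
  6 -> (2,0)
  7 -> (2,1)
  8 -> (2,2)
  9 -> (3,0)
  10 -> (3,1)
  11 -> (3,2)
  12 -> (4,0)
  13 -> (4,1)
  14 -> (4,2)
distinct pairs in image: 15 / 15 needed
  → bijection onto A×B; projections well-typed.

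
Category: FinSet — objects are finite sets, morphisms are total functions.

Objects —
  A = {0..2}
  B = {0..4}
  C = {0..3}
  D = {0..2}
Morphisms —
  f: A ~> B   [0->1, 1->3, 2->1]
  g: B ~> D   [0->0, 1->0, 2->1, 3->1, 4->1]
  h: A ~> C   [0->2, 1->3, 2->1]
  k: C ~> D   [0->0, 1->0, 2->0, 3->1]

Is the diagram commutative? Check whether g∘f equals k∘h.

Along f;g (path 1):
  0 f~>1 g~>0
  1 f~>3 g~>1
  2 f~>1 g~>0
  result₁ = [0->0, 1->1, 2->0]
Along h;k (path 2):
  0 h~>2 k~>0
  1 h~>3 k~>1
  2 h~>1 k~>0
  result₂ = [0->0, 1->1, 2->0]
Equal? YES — commutes

Answer: COMMUTES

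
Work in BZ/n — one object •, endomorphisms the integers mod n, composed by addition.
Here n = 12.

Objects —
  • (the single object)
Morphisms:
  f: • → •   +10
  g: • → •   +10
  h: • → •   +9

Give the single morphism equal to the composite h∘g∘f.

Answer: +5

Derivation:
  0 +10≡10 +10≡8 +9≡5  (mod 12)
result: +5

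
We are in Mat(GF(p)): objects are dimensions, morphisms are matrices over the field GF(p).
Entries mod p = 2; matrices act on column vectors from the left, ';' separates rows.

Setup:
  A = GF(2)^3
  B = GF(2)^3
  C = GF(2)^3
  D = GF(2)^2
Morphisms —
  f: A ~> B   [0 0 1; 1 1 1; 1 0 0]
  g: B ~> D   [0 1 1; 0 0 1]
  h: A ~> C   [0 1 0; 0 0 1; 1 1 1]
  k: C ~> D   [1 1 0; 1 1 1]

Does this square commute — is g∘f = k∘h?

Answer: COMMUTES

Derivation:
Path 1 = f;g:
  e0=⟨1,0,0⟩ f~>⟨0,1,1⟩ g~>⟨0,1⟩
  e1=⟨0,1,0⟩ f~>⟨0,1,0⟩ g~>⟨1,0⟩
  e2=⟨0,0,1⟩ f~>⟨1,1,0⟩ g~>⟨1,0⟩
  composite₁ = [0 1 1; 1 0 0]
Path 2 = h;k:
  e0=⟨1,0,0⟩ h~>⟨0,0,1⟩ k~>⟨0,1⟩
  e1=⟨0,1,0⟩ h~>⟨1,0,1⟩ k~>⟨1,0⟩
  e2=⟨0,0,1⟩ h~>⟨0,1,1⟩ k~>⟨1,0⟩
  composite₂ = [0 1 1; 1 0 0]
Equal? same morphism ✓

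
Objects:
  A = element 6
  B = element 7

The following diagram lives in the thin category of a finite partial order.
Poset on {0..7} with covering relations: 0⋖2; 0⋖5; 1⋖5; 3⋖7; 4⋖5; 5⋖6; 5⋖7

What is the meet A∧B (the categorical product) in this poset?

Common predecessors of 6,7: {0,1,4,5}
  0 <= 5
  1 <= 5
  4 <= 5
  5 <= 5
glb = 5

Answer: A∧B = 5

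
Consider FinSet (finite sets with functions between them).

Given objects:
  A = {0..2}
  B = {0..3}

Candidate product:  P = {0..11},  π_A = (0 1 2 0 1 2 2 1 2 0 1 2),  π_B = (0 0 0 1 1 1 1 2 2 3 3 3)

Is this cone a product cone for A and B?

|A|·|B| = 3·4 = 12;  |P| = 12
Check the pairing map k ↦ (π_A(k), π_B(k)):
  0 ↦ (0,0)
  1 ↦ (1,0)
  2 ↦ (2,0)
  3 ↦ (0,1)
  4 ↦ (1,1)
  5 ↦ (2,1)
  6 ↦ (2,1)  ✗ repeats pair of k=5
  7 ↦ (1,2)
  8 ↦ (2,2)
  9 ↦ (0,3)
  10 ↦ (1,3)
  11 ↦ (2,3)
distinct pairs in image: 11 / 12 needed
  → (2,1) hit at k=5 and k=6

Answer: NOT A VALID PRODUCT — duplicate pair at indices 5,6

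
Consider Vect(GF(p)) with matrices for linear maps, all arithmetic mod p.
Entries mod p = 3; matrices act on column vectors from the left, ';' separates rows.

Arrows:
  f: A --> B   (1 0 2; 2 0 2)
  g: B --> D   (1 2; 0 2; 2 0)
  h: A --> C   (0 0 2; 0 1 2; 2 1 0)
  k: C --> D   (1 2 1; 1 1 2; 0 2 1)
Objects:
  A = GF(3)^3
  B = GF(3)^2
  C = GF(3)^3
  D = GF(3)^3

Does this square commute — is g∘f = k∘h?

Answer: COMMUTES

Derivation:
1) trace f;g:
  e0=⟨1,0,0⟩ f-->⟨1,2⟩ g-->⟨2,1,2⟩
  e1=⟨0,1,0⟩ f-->⟨0,0⟩ g-->⟨0,0,0⟩
  e2=⟨0,0,1⟩ f-->⟨2,2⟩ g-->⟨0,1,1⟩
  composite₁ = (2 0 0; 1 0 1; 2 0 1)
2) trace h;k:
  e0=⟨1,0,0⟩ h-->⟨0,0,2⟩ k-->⟨2,1,2⟩
  e1=⟨0,1,0⟩ h-->⟨0,1,1⟩ k-->⟨0,0,0⟩
  e2=⟨0,0,1⟩ h-->⟨2,2,0⟩ k-->⟨0,1,1⟩
  composite₂ = (2 0 0; 1 0 1; 2 0 1)
Equal? equal; square commutes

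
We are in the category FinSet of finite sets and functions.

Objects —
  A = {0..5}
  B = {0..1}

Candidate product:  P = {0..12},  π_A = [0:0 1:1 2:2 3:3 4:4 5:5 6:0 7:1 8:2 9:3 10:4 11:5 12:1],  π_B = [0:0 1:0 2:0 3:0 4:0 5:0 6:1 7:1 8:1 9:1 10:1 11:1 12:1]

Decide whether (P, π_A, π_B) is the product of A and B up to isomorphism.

|A|·|B| = 6·2 = 12;  |P| = 13
  → cardinalities differ; no bijection possible.

Answer: NOT A VALID PRODUCT — |P|=13 ≠ |A|·|B|=12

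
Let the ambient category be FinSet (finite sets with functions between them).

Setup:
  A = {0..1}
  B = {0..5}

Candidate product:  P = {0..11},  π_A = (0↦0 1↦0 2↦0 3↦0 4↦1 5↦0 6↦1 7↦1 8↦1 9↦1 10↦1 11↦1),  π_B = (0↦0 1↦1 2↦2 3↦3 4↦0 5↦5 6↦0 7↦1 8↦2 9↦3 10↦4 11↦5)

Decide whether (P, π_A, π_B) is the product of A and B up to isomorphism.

|A|·|B| = 2·6 = 12;  |P| = 12
Check the pairing map k ↦ (π_A(k), π_B(k)):
  0 ↦ (0,0)
  1 ↦ (0,1)
  2 ↦ (0,2)
  3 ↦ (0,3)
  4 ↦ (1,0)
  5 ↦ (0,5)
  6 ↦ (1,0)  ✗ repeats pair of k=4
  7 ↦ (1,1)
  8 ↦ (1,2)
  9 ↦ (1,3)
  10 ↦ (1,4)
  11 ↦ (1,5)
distinct pairs in image: 11 / 12 needed
  → (1,0) hit at k=4 and k=6

Answer: NOT A VALID PRODUCT — duplicate pair at indices 6,4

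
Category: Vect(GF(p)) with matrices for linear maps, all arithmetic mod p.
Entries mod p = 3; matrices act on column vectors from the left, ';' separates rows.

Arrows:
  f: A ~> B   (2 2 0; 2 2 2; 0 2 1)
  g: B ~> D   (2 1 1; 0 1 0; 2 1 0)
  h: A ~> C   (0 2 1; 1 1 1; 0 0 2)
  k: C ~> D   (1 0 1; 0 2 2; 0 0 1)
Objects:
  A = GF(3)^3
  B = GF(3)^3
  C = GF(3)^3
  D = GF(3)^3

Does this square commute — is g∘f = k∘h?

Path 1 = f;g:
  e0=⟨1,0,0⟩ f~>⟨2,2,0⟩ g~>⟨0,2,0⟩
  e1=⟨0,1,0⟩ f~>⟨2,2,2⟩ g~>⟨2,2,0⟩
  e2=⟨0,0,1⟩ f~>⟨0,2,1⟩ g~>⟨0,2,2⟩
  result₁ = (0 2 0; 2 2 2; 0 0 2)
Path 2 = h;k:
  e0=⟨1,0,0⟩ h~>⟨0,1,0⟩ k~>⟨0,2,0⟩
  e1=⟨0,1,0⟩ h~>⟨2,1,0⟩ k~>⟨2,2,0⟩
  e2=⟨0,0,1⟩ h~>⟨1,1,2⟩ k~>⟨0,0,2⟩
  result₂ = (0 2 0; 2 2 0; 0 0 2)
Equal? differ; not commutative

Answer: DOES NOT COMMUTE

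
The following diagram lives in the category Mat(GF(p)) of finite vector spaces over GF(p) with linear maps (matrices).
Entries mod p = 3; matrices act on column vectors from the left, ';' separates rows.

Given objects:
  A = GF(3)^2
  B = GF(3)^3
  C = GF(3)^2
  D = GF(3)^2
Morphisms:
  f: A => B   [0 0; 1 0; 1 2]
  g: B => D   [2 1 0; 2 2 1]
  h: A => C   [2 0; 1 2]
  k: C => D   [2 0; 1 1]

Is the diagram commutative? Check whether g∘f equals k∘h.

Along f;g (path 1):
  e0=[1,0] f=>[0,1,1] g=>[1,0]
  e1=[0,1] f=>[0,0,2] g=>[0,2]
  ⟦path⟧₁ = [1 0; 0 2]
Along h;k (path 2):
  e0=[1,0] h=>[2,1] k=>[1,0]
  e1=[0,1] h=>[0,2] k=>[0,2]
  ⟦path⟧₂ = [1 0; 0 2]
Equal? equal; square commutes

Answer: COMMUTES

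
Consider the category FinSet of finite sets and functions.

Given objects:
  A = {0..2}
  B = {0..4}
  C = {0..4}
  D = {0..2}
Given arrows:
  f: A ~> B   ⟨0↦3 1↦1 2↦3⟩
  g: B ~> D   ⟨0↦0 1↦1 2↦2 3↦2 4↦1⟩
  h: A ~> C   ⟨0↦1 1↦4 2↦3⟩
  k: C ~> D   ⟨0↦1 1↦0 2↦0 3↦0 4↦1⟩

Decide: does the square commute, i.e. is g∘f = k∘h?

1) trace f;g:
  0 f~>3 g~>2
  1 f~>1 g~>1
  2 f~>3 g~>2
  result₁ = ⟨0↦2 1↦1 2↦2⟩
2) trace h;k:
  0 h~>1 k~>0
  1 h~>4 k~>1
  2 h~>3 k~>0
  result₂ = ⟨0↦0 1↦1 2↦0⟩
Equal? differ; not commutative

Answer: DOES NOT COMMUTE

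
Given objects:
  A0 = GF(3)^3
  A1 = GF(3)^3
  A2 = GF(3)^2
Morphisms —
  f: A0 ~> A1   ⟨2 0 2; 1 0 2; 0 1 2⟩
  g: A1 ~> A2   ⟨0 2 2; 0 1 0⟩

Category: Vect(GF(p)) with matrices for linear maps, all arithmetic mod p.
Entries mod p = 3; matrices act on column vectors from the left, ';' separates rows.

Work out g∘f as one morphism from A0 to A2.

Answer: ⟨2 2 2; 1 0 2⟩

Work:
  e0=[1,0,0] f~>[2,1,0] g~>[2,1]
  e1=[0,1,0] f~>[0,0,1] g~>[2,0]
  e2=[0,0,1] f~>[2,2,2] g~>[2,2]
result: ⟨2 2 2; 1 0 2⟩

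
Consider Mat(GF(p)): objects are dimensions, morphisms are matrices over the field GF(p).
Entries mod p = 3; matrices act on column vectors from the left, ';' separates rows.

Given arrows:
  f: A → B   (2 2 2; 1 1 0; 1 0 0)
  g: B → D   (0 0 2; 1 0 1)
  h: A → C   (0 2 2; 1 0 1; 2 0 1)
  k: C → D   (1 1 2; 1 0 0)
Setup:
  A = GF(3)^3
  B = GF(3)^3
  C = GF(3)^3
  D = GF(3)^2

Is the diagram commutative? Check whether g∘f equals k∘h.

Answer: DOES NOT COMMUTE

Derivation:
Along f;g (path 1):
  e0=⟨1,0,0⟩ f→⟨2,1,1⟩ g→⟨2,0⟩
  e1=⟨0,1,0⟩ f→⟨2,1,0⟩ g→⟨0,2⟩
  e2=⟨0,0,1⟩ f→⟨2,0,0⟩ g→⟨0,2⟩
  result₁ = (2 0 0; 0 2 2)
Along h;k (path 2):
  e0=⟨1,0,0⟩ h→⟨0,1,2⟩ k→⟨2,0⟩
  e1=⟨0,1,0⟩ h→⟨2,0,0⟩ k→⟨2,2⟩
  e2=⟨0,0,1⟩ h→⟨2,1,1⟩ k→⟨2,2⟩
  result₂ = (2 2 2; 0 2 2)
Equal? distinct morphisms ✗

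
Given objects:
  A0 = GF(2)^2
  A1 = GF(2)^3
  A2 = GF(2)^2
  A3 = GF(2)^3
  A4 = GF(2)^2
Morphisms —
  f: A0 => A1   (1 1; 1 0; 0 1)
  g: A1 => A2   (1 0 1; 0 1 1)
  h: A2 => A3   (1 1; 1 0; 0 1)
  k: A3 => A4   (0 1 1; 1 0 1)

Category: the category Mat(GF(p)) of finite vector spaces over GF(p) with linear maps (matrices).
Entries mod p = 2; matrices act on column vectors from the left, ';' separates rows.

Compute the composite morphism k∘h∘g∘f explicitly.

Answer: (0 1; 1 0)

Trace:
  e0=⟨1,0⟩ f=>⟨1,1,0⟩ g=>⟨1,1⟩ h=>⟨0,1,1⟩ k=>⟨0,1⟩
  e1=⟨0,1⟩ f=>⟨1,0,1⟩ g=>⟨0,1⟩ h=>⟨1,0,1⟩ k=>⟨1,0⟩
result: (0 1; 1 0)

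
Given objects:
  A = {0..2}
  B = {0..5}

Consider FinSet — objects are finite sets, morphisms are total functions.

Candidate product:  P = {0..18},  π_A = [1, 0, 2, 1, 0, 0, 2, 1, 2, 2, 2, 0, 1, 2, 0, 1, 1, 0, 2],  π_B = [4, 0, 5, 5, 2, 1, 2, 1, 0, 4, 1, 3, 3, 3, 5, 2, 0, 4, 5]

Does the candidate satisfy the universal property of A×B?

Answer: NOT A VALID PRODUCT — |P|=19 ≠ |A|·|B|=18

Trace:
|A|·|B| = 3·6 = 18;  |P| = 19
  → cardinalities differ; no bijection possible.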